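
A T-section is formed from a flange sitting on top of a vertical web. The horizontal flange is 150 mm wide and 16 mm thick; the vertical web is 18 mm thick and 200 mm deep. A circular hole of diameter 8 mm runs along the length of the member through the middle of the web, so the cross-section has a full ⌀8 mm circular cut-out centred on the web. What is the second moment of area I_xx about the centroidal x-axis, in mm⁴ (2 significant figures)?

I_xx ≈ 2.9 × 10⁷ mm⁴

Decompose the section into non-overlapping parts with the origin at the bottom-left of its bounding rectangle.
Flange: 150 × 16, A = 2 400 mm², y = 208 mm, Ī = 51 200 mm⁴.
Web: 18 × 200, A = 3 600 mm², y = 100 mm, Ī = 12 000 000 mm⁴.
Hole (subtracted): ⌀8, A = 50.27 mm², y = 100 mm, Ī = 201.1 mm⁴.
Centroid: ȳ = ΣA·y / ΣA = 143.6 mm.
Transfer each piece to the centroidal x-axis using Ī + A·d² with d = y − 143.6:
  flange: d = 64.44 mm → contributes +10 015 696 mm⁴
  web: d = -43.56 mm → contributes +18 832 463 mm⁴
  hole: d = -43.56 mm → contributes −95 600 mm⁴
Total I = 28 752 559 mm⁴.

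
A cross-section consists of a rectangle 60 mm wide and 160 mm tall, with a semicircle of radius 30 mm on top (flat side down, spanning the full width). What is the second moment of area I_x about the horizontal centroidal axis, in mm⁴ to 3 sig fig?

I_x ≈ 3.12 × 10⁷ mm⁴

Break the section into simple shapes (no overlaps), measuring from the bottom-left corner of the bounding box.
Rectangular body: 60 × 160, A = 9 600 mm², y = 80 mm, Ī = 20 480 000 mm⁴.
Semicircular cap: semicircle r = 30, A = 1413.7 mm², y = 172.73 mm, Ī = 88 903 mm⁴.
Centroid: ȳ = ΣA·y / ΣA = 91.903 mm.
Transfer each piece to the horizontal centroidal axis using Ī + A·d² with d = y − 91.903:
  rectangular body: d = -11.903 mm → contributes +21 840 164 mm⁴
  semicircular cap: d = 80.829 mm → contributes +9 325 245 mm⁴
Total I = 31 165 409 mm⁴.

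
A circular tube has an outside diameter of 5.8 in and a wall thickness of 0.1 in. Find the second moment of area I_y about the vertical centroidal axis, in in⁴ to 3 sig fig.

Decompose the section into non-overlapping parts with the origin at the bottom-left of its bounding rectangle.
Outer circle: ⌀5.8, A = 26.421 in², x = 2.9 in, Ī = 55.55 in⁴.
Bore (subtracted): ⌀5.6, A = 24.63 in², x = 2.9 in, Ī = 48.275 in⁴.
By symmetry the centroid is at mid-width, x̄ = 2.9 in.
All pieces are centred on the vertical centroidal axis, so I = ΣĪ (holes subtracted) = 7.2748 in⁴.

I_y ≈ 7.27 in⁴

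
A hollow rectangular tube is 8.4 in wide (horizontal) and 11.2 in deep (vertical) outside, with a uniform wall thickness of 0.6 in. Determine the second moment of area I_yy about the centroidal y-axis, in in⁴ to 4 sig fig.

Split into non-overlapping primitives; take the origin at the lower-left of the bounding box.
Outer rectangle: 8.4 × 11.2, A = 94.08 in², x = 4.2 in, Ī = 553.19 in⁴.
Inner void (subtracted): 7.2 × 10, A = 72 in², x = 4.2 in, Ī = 311.04 in⁴.
By symmetry the centroid is at mid-width, x̄ = 4.2 in.
All pieces are centred on the centroidal y-axis, so I = ΣĪ (holes subtracted) = 242.15 in⁴.

I_yy ≈ 242.2 in⁴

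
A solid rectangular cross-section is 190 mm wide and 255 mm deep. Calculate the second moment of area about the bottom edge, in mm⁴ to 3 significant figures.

I_base ≈ 1.05 × 10⁹ mm⁴

The section: 190 × 255, A = 48 450 mm², y = 127.5 mm, Ī = 262 538 438 mm⁴.
Transfer it to a horizontal axis along the bottom face using Ī + A·d² with d = y − 0:
  the section: d = 127.5 mm → contributes +1 050 153 750 mm⁴
Total I = 1 050 153 750 mm⁴.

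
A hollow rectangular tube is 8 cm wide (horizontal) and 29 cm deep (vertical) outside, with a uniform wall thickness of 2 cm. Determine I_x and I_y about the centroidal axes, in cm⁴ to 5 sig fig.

Decompose the section into non-overlapping parts with the origin at the bottom-left of its bounding rectangle.
Outer rectangle: 8 × 29, A = 232 cm², y = 14.5 cm, Ī = 16259.33 cm⁴.
Inner void (subtracted): 4 × 25, A = 100 cm², y = 14.5 cm, Ī = 5208.333 cm⁴.
By symmetry the centroid is at mid-height, ȳ = 14.5 cm.
All pieces are centred on the centroidal x-axis, so I = ΣĪ (holes subtracted) = 11 051 cm⁴.
Repeating about the centroidal y-axis gives I_y = 1 104 cm⁴.

I_x ≈ 1.1051 × 10⁴ cm⁴, I_y ≈ 1104.0 cm⁴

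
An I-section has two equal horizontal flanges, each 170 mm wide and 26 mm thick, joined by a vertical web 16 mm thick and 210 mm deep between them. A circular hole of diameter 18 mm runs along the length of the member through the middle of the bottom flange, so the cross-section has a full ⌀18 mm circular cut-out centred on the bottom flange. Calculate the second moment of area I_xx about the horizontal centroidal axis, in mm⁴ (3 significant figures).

Break the section into simple shapes (no overlaps), measuring from the bottom-left corner of the bounding box.
Bottom flange: 170 × 26, A = 4 420 mm², y = 13 mm, Ī = 248 993 mm⁴.
Web: 16 × 210, A = 3 360 mm², y = 131 mm, Ī = 12 348 000 mm⁴.
Top flange: 170 × 26, A = 4 420 mm², y = 249 mm, Ī = 248 993 mm⁴.
Hole (subtracted): ⌀18, A = 254.47 mm², y = 13 mm, Ī = 5 153 mm⁴.
Centroid: ȳ = ΣA·y / ΣA = 133.51 mm.
Transfer each piece to the horizontal centroidal axis using Ī + A·d² with d = y − 133.51:
  bottom flange: d = -120.51 mm → contributes +64 443 080 mm⁴
  web: d = -2.5137 mm → contributes +12 369 231 mm⁴
  top flange: d = 115.49 mm → contributes +59 198 923 mm⁴
  hole: d = -120.51 mm → contributes −3 700 946 mm⁴
Total I = 132 310 288 mm⁴.

I_xx ≈ 1.32 × 10⁸ mm⁴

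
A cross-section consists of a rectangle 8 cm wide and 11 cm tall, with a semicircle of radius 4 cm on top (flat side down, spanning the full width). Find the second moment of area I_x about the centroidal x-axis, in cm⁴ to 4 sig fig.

Decompose the section into non-overlapping parts with the origin at the bottom-left of its bounding rectangle.
Rectangular body: 8 × 11, A = 88 cm², y = 5.5 cm, Ī = 887.333 cm⁴.
Semicircular cap: semicircle r = 4, A = 25.1327 cm², y = 12.6977 cm, Ī = 28.0978 cm⁴.
Centroid: ȳ = ΣA·y / ΣA = 7.09898 cm.
Transfer each piece to the centroidal x-axis using Ī + A·d² with d = y − 7.09898:
  rectangular body: d = -1.59898 cm → contributes +1112.33 cm⁴
  semicircular cap: d = 5.59867 cm → contributes +815.888 cm⁴
Total I = 1928.21 cm⁴.

I_x ≈ 1928 cm⁴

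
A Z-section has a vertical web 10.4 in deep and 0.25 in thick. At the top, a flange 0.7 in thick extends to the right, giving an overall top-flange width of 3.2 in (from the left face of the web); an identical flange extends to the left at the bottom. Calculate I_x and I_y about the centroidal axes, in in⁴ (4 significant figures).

I_x ≈ 120.8 in⁴, I_y ≈ 13.58 in⁴

Decompose the section into non-overlapping parts with the origin at the bottom-left of its bounding rectangle.
Web: 0.25 × 10.4, A = 2.6 in², y = 5.2 in, Ī = 23.4347 in⁴.
Top flange (beyond web): 2.95 × 0.7, A = 2.065 in², y = 10.05 in, Ī = 0.0843208 in⁴.
Bottom flange (beyond web): 2.95 × 0.7, A = 2.065 in², y = 0.35 in, Ī = 0.0843208 in⁴.
Centroid: ȳ = ΣA·y / ΣA = 5.2 in.
Transfer each piece to the centroidal x-axis using Ī + A·d² with d = y − 5.2:
  web: d = 0 in → contributes +23.4347 in⁴
  top flange (beyond web): d = 4.85 in → contributes +48.6583 in⁴
  bottom flange (beyond web): d = -4.85 in → contributes +48.6583 in⁴
Total I = 120.751 in⁴.
For the y-axis: x̄ = 3.075 in.
Repeating about the centroidal y-axis gives I_y = 13.5815 in⁴.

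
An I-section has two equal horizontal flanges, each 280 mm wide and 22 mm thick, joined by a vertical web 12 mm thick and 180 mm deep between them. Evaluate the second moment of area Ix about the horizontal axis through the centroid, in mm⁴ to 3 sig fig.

Ix ≈ 1.32 × 10⁸ mm⁴

Break the section into simple shapes (no overlaps), measuring from the bottom-left corner of the bounding box.
Bottom flange: 280 × 22, A = 6 160 mm², y = 11 mm, Ī = 248 453 mm⁴.
Web: 12 × 180, A = 2 160 mm², y = 112 mm, Ī = 5 832 000 mm⁴.
Top flange: 280 × 22, A = 6 160 mm², y = 213 mm, Ī = 248 453 mm⁴.
By symmetry the centroid is at mid-height, ȳ = 112 mm.
Transfer each piece to the horizontal axis through the centroid using Ī + A·d² with d = y − 112:
  bottom flange: d = -101 mm → contributes +63 086 613 mm⁴
  web: d = 0 mm → contributes +5 832 000 mm⁴
  top flange: d = 101 mm → contributes +63 086 613 mm⁴
Total I = 132 005 227 mm⁴.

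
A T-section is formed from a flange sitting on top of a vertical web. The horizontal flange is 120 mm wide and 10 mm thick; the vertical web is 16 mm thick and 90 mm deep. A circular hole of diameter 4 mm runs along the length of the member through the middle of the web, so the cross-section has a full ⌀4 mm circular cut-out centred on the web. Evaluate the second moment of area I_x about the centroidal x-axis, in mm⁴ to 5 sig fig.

I_x ≈ 2.6118 × 10⁶ mm⁴

Split into non-overlapping primitives; take the origin at the lower-left of the bounding box.
Flange: 120 × 10, A = 1 200 mm², y = 95 mm, Ī = 10 000 mm⁴.
Web: 16 × 90, A = 1 440 mm², y = 45 mm, Ī = 972 000 mm⁴.
Hole (subtracted): ⌀4, A = 12.56637 mm², y = 45 mm, Ī = 12.56637 mm⁴.
Centroid: ȳ = ΣA·y / ΣA = 67.83597 mm.
Transfer each piece to the centroidal x-axis using Ī + A·d² with d = y − 67.83597:
  flange: d = 27.16403 mm → contributes +895461.3 mm⁴
  web: d = -22.83597 mm → contributes +1 722 934 mm⁴
  hole: d = -22.83597 mm → contributes −6565.697 mm⁴
Total I = 2 611 829 mm⁴.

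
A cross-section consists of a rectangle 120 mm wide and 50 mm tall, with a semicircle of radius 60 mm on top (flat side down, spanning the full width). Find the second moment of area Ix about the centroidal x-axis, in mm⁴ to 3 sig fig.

Ix ≈ 1.01 × 10⁷ mm⁴

Decompose the section into non-overlapping parts with the origin at the bottom-left of its bounding rectangle.
Rectangular body: 120 × 50, A = 6 000 mm², y = 25 mm, Ī = 1 250 000 mm⁴.
Semicircular cap: semicircle r = 60, A = 5654.9 mm², y = 75.465 mm, Ī = 1 422 450 mm⁴.
Centroid: ȳ = ΣA·y / ΣA = 49.485 mm.
Transfer each piece to the centroidal x-axis using Ī + A·d² with d = y − 49.485:
  rectangular body: d = -24.485 mm → contributes +4 847 148 mm⁴
  semicircular cap: d = 25.98 mm → contributes +5 239 143 mm⁴
Total I = 10 086 291 mm⁴.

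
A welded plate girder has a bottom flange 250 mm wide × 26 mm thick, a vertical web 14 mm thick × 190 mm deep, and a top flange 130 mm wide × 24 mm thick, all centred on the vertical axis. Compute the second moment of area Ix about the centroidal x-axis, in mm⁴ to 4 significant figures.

Ix ≈ 1.090 × 10⁸ mm⁴

Treat the section as a set of non-overlapping primitives; coordinates are from the bounding-box lower-left.
Bottom plate: 250 × 26, A = 6 500 mm², y = 13 mm, Ī = 366 167 mm⁴.
Web plate: 14 × 190, A = 2 660 mm², y = 121 mm, Ī = 8 002 167 mm⁴.
Top plate: 130 × 24, A = 3 120 mm², y = 228 mm, Ī = 149 760 mm⁴.
Centroid: ȳ = ΣA·y / ΣA = 91.0195 mm.
Transfer each piece to the centroidal x-axis using Ī + A·d² with d = y − 91.0195:
  bottom plate: d = -78.0195 mm → contributes +39 931 987 mm⁴
  web plate: d = 29.9805 mm → contributes +10 393 048 mm⁴
  top plate: d = 136.98 mm → contributes +58 692 333 mm⁴
Total I = 109 017 369 mm⁴.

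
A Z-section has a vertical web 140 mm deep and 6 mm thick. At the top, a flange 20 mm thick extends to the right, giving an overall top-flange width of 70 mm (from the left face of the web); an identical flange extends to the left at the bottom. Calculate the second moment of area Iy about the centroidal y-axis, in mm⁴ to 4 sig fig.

Iy ≈ 4.012 × 10⁶ mm⁴

Split into non-overlapping primitives; take the origin at the lower-left of the bounding box.
Web: 6 × 140, A = 840 mm², x = 67 mm, Ī = 2 520 mm⁴.
Top flange (beyond web): 64 × 20, A = 1 280 mm², x = 102 mm, Ī = 436 907 mm⁴.
Bottom flange (beyond web): 64 × 20, A = 1 280 mm², x = 32 mm, Ī = 436 907 mm⁴.
Centroid: x̄ = ΣA·x / ΣA = 67 mm.
Transfer each piece to the centroidal y-axis using Ī + A·d² with d = x − 67:
  web: d = 0 mm → contributes +2 520 mm⁴
  top flange (beyond web): d = 35 mm → contributes +2 004 907 mm⁴
  bottom flange (beyond web): d = -35 mm → contributes +2 004 907 mm⁴
Total I = 4 012 333 mm⁴.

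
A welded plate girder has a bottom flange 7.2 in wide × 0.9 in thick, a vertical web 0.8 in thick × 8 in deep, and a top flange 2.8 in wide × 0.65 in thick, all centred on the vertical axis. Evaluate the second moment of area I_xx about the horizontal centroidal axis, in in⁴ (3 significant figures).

I_xx ≈ 167 in⁴

Decompose the section into non-overlapping parts with the origin at the bottom-left of its bounding rectangle.
Bottom plate: 7.2 × 0.9, A = 6.48 in², y = 0.45 in, Ī = 0.4374 in⁴.
Web plate: 0.8 × 8, A = 6.4 in², y = 4.9 in, Ī = 34.133 in⁴.
Top plate: 2.8 × 0.65, A = 1.82 in², y = 9.225 in, Ī = 0.064079 in⁴.
Centroid: ȳ = ΣA·y / ΣA = 3.4738 in.
Transfer each piece to the horizontal centroidal axis using Ī + A·d² with d = y − 3.4738:
  bottom plate: d = -3.0238 in → contributes +59.688 in⁴
  web plate: d = 1.4262 in → contributes +47.15 in⁴
  top plate: d = 5.7512 in → contributes +60.262 in⁴
Total I = 167.1 in⁴.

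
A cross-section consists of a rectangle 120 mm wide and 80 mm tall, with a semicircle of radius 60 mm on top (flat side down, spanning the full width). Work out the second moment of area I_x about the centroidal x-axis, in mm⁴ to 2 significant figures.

I_x ≈ 2.2 × 10⁷ mm⁴

Decompose the section into non-overlapping parts with the origin at the bottom-left of its bounding rectangle.
Rectangular body: 120 × 80, A = 9 600 mm², y = 40 mm, Ī = 5 120 000 mm⁴.
Semicircular cap: semicircle r = 60, A = 5 655 mm², y = 105.5 mm, Ī = 1 422 450 mm⁴.
Centroid: ȳ = ΣA·y / ΣA = 64.27 mm.
Transfer each piece to the centroidal x-axis using Ī + A·d² with d = y − 64.27:
  rectangular body: d = -24.27 mm → contributes +10 773 465 mm⁴
  semicircular cap: d = 41.2 mm → contributes +11 020 071 mm⁴
Total I = 21 793 536 mm⁴.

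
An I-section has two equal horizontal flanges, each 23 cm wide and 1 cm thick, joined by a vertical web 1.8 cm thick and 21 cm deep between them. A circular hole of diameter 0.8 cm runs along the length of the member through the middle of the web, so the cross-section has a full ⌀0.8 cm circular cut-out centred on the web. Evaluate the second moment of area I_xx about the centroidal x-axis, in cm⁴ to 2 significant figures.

Break the section into simple shapes (no overlaps), measuring from the bottom-left corner of the bounding box.
Bottom flange: 23 × 1, A = 23 cm², y = 0.5 cm, Ī = 1.917 cm⁴.
Web: 1.8 × 21, A = 37.8 cm², y = 11.5 cm, Ī = 1 389 cm⁴.
Top flange: 23 × 1, A = 23 cm², y = 22.5 cm, Ī = 1.917 cm⁴.
Hole (subtracted): ⌀0.8, A = 0.5027 cm², y = 11.5 cm, Ī = 0.02011 cm⁴.
By symmetry the centroid is at mid-height, ȳ = 11.5 cm.
Transfer each piece to the centroidal x-axis using Ī + A·d² with d = y − 11.5:
  bottom flange: d = -11 cm → contributes +2 785 cm⁴
  web: d = 0 cm → contributes +1 389 cm⁴
  top flange: d = 11 cm → contributes +2 785 cm⁴
  hole: d = 0 cm → contributes −0.02011 cm⁴
Total I = 6 959 cm⁴.

I_xx ≈ 7000 cm⁴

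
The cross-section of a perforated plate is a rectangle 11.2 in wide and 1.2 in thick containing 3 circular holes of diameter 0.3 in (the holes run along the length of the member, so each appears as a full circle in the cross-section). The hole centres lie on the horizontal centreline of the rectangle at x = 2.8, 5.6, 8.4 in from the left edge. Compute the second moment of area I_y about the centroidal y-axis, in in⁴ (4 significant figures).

Break the section into simple shapes (no overlaps), measuring from the bottom-left corner of the bounding box.
Plate: 11.2 × 1.2, A = 13.44 in², x = 5.6 in, Ī = 140.493 in⁴.
Hole 1 (subtracted): ⌀0.3, A = 0.0706858 in², x = 2.8 in, Ī = 0.000397608 in⁴.
Hole 2 (subtracted): ⌀0.3, A = 0.0706858 in², x = 5.6 in, Ī = 0.000397608 in⁴.
Hole 3 (subtracted): ⌀0.3, A = 0.0706858 in², x = 8.4 in, Ī = 0.000397608 in⁴.
By symmetry the centroid is at mid-width, x̄ = 5.6 in.
Transfer each piece to the centroidal y-axis using Ī + A·d² with d = x − 5.6:
  plate: d = 0 in → contributes +140.493 in⁴
  hole 1: d = -2.8 in → contributes −0.554575 in⁴
  hole 2: d = 0 in → contributes −0.000397608 in⁴
  hole 3: d = 2.8 in → contributes −0.554575 in⁴
Total I = 139.383 in⁴.

I_y ≈ 139.4 in⁴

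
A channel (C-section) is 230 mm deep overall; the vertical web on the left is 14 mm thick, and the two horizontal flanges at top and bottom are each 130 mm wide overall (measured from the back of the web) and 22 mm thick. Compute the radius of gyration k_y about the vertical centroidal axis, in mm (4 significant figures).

k_y ≈ 41.18 mm

Split into non-overlapping primitives; take the origin at the lower-left of the bounding box.
Web: 14 × 230, A = 3 220 mm², x = 7 mm, Ī = 52593.3 mm⁴.
Top flange (beyond web): 116 × 22, A = 2 552 mm², x = 72 mm, Ī = 2 861 643 mm⁴.
Bottom flange (beyond web): 116 × 22, A = 2 552 mm², x = 72 mm, Ī = 2 861 643 mm⁴.
Centroid: x̄ = ΣA·x / ΣA = 46.8558 mm.
Transfer each piece to the vertical centroidal axis using Ī + A·d² with d = x − 46.8558:
  web: d = -39.8558 mm → contributes +5 167 524 mm⁴
  top flange (beyond web): d = 25.1442 mm → contributes +4 475 091 mm⁴
  bottom flange (beyond web): d = 25.1442 mm → contributes +4 475 091 mm⁴
Total I = 14 117 706 mm⁴.
Radius of gyration: k = √(I/A) = √(14 117 706 / 8 324) = 41.1828 mm.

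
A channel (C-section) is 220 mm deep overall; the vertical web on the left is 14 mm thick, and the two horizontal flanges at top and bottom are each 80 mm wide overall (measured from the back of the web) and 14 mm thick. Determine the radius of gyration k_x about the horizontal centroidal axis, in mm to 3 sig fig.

k_x ≈ 80.7 mm

Decompose the section into non-overlapping parts with the origin at the bottom-left of its bounding rectangle.
Web: 14 × 220, A = 3 080 mm², y = 110 mm, Ī = 12 422 667 mm⁴.
Top flange (beyond web): 66 × 14, A = 924 mm², y = 213 mm, Ī = 15 092 mm⁴.
Bottom flange (beyond web): 66 × 14, A = 924 mm², y = 7 mm, Ī = 15 092 mm⁴.
By symmetry the centroid is at mid-height, ȳ = 110 mm.
Transfer each piece to the horizontal centroidal axis using Ī + A·d² with d = y − 110:
  web: d = 0 mm → contributes +12 422 667 mm⁴
  top flange (beyond web): d = 103 mm → contributes +9 817 808 mm⁴
  bottom flange (beyond web): d = -103 mm → contributes +9 817 808 mm⁴
Total I = 32 058 283 mm⁴.
Radius of gyration: k = √(I/A) = √(32 058 283 / 4 928) = 80.656 mm.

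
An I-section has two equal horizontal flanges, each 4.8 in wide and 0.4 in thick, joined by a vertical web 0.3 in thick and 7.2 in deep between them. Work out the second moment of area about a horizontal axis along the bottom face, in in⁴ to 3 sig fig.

Decompose the section into non-overlapping parts with the origin at the bottom-left of its bounding rectangle.
Bottom flange: 4.8 × 0.4, A = 1.92 in², y = 0.2 in, Ī = 0.0256 in⁴.
Web: 0.3 × 7.2, A = 2.16 in², y = 4 in, Ī = 9.3312 in⁴.
Top flange: 4.8 × 0.4, A = 1.92 in², y = 7.8 in, Ī = 0.0256 in⁴.
Transfer each piece to the bottom edge using Ī + A·d² with d = y − 0:
  bottom flange: d = 0.2 in → contributes +0.1024 in⁴
  web: d = 4 in → contributes +43.891 in⁴
  top flange: d = 7.8 in → contributes +116.84 in⁴
Total I = 160.83 in⁴.

I_base ≈ 161 in⁴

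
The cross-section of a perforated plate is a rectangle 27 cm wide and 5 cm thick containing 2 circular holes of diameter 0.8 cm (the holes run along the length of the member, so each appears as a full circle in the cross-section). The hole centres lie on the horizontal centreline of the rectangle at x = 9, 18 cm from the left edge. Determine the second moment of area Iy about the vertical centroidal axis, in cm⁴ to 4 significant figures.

Decompose the section into non-overlapping parts with the origin at the bottom-left of its bounding rectangle.
Plate: 27 × 5, A = 135 cm², x = 13.5 cm, Ī = 8201.25 cm⁴.
Hole 1 (subtracted): ⌀0.8, A = 0.502655 cm², x = 9 cm, Ī = 0.0201062 cm⁴.
Hole 2 (subtracted): ⌀0.8, A = 0.502655 cm², x = 18 cm, Ī = 0.0201062 cm⁴.
By symmetry the centroid is at mid-width, x̄ = 13.5 cm.
Transfer each piece to the vertical centroidal axis using Ī + A·d² with d = x − 13.5:
  plate: d = 0 cm → contributes +8201.25 cm⁴
  hole 1: d = -4.5 cm → contributes −10.1989 cm⁴
  hole 2: d = 4.5 cm → contributes −10.1989 cm⁴
Total I = 8180.85 cm⁴.

Iy ≈ 8181 cm⁴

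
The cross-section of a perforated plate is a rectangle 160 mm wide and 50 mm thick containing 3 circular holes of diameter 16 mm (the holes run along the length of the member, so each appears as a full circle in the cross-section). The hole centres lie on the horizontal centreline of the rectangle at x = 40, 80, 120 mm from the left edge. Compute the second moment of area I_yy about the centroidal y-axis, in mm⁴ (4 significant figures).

Decompose the section into non-overlapping parts with the origin at the bottom-left of its bounding rectangle.
Plate: 160 × 50, A = 8 000 mm², x = 80 mm, Ī = 17 066 667 mm⁴.
Hole 1 (subtracted): ⌀16, A = 201.062 mm², x = 40 mm, Ī = 3216.99 mm⁴.
Hole 2 (subtracted): ⌀16, A = 201.062 mm², x = 80 mm, Ī = 3216.99 mm⁴.
Hole 3 (subtracted): ⌀16, A = 201.062 mm², x = 120 mm, Ī = 3216.99 mm⁴.
By symmetry the centroid is at mid-width, x̄ = 80 mm.
Transfer each piece to the centroidal y-axis using Ī + A·d² with d = x − 80:
  plate: d = 0 mm → contributes +17 066 667 mm⁴
  hole 1: d = -40 mm → contributes −324 916 mm⁴
  hole 2: d = 0 mm → contributes −3216.99 mm⁴
  hole 3: d = 40 mm → contributes −324 916 mm⁴
Total I = 16 413 618 mm⁴.

I_yy ≈ 1.641 × 10⁷ mm⁴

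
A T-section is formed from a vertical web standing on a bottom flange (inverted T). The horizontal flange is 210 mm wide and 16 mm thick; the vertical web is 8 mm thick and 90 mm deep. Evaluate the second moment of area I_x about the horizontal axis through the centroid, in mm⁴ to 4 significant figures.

I_x ≈ 2.223 × 10⁶ mm⁴

Split into non-overlapping primitives; take the origin at the lower-left of the bounding box.
Flange: 210 × 16, A = 3 360 mm², y = 8 mm, Ī = 71 680 mm⁴.
Web: 8 × 90, A = 720 mm², y = 61 mm, Ī = 486 000 mm⁴.
Centroid: ȳ = ΣA·y / ΣA = 17.3529 mm.
Transfer each piece to the horizontal axis through the centroid using Ī + A·d² with d = y − 17.3529:
  flange: d = -9.35294 mm → contributes +365 604 mm⁴
  web: d = 43.6471 mm → contributes +1 857 647 mm⁴
Total I = 2 223 252 mm⁴.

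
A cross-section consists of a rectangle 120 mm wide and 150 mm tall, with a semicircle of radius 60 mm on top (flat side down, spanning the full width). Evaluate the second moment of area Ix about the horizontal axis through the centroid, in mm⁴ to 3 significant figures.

Ix ≈ 7.86 × 10⁷ mm⁴

Treat the section as a set of non-overlapping primitives; coordinates are from the bounding-box lower-left.
Rectangular body: 120 × 150, A = 18 000 mm², y = 75 mm, Ī = 33 750 000 mm⁴.
Semicircular cap: semicircle r = 60, A = 5654.9 mm², y = 175.46 mm, Ī = 1 422 450 mm⁴.
Centroid: ȳ = ΣA·y / ΣA = 99.017 mm.
Transfer each piece to the horizontal axis through the centroid using Ī + A·d² with d = y − 99.017:
  rectangular body: d = -24.017 mm → contributes +44 132 550 mm⁴
  semicircular cap: d = 76.448 mm → contributes +34 471 132 mm⁴
Total I = 78 603 682 mm⁴.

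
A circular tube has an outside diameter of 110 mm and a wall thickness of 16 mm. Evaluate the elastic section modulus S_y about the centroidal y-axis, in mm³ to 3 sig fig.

Decompose the section into non-overlapping parts with the origin at the bottom-left of its bounding rectangle.
Outer circle: ⌀110, A = 9503.3 mm², x = 55 mm, Ī = 7 186 884 mm⁴.
Bore (subtracted): ⌀78, A = 4778.4 mm², x = 55 mm, Ī = 1 816 972 mm⁴.
By symmetry the centroid is at mid-width, x̄ = 55 mm.
All pieces are centred on the centroidal y-axis, so I = ΣĪ (holes subtracted) = 5 369 912 mm⁴.
Extreme fibre distance c = 55 mm; S = I/c = 97 635 mm³.

S_y ≈ 9.76 × 10⁴ mm³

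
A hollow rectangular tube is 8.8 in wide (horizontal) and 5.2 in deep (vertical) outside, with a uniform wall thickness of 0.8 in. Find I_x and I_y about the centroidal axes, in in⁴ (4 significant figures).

I_x ≈ 75.12 in⁴, I_y ≈ 183.3 in⁴

Split into non-overlapping primitives; take the origin at the lower-left of the bounding box.
Outer rectangle: 8.8 × 5.2, A = 45.76 in², y = 2.6 in, Ī = 103.113 in⁴.
Inner void (subtracted): 7.2 × 3.6, A = 25.92 in², y = 2.6 in, Ī = 27.9936 in⁴.
By symmetry the centroid is at mid-height, ȳ = 2.6 in.
All pieces are centred on the centroidal x-axis, so I = ΣĪ (holes subtracted) = 75.1189 in⁴.
Repeating about the centroidal y-axis gives I_y = 183.33 in⁴.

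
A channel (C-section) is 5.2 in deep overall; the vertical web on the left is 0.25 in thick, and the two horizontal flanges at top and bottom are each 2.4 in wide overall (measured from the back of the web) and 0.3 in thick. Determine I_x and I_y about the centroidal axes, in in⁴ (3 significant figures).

I_x ≈ 10.7 in⁴, I_y ≈ 1.44 in⁴

Decompose the section into non-overlapping parts with the origin at the bottom-left of its bounding rectangle.
Web: 0.25 × 5.2, A = 1.3 in², y = 2.6 in, Ī = 2.9293 in⁴.
Top flange (beyond web): 2.15 × 0.3, A = 0.645 in², y = 5.05 in, Ī = 0.0048375 in⁴.
Bottom flange (beyond web): 2.15 × 0.3, A = 0.645 in², y = 0.15 in, Ī = 0.0048375 in⁴.
By symmetry the centroid is at mid-height, ȳ = 2.6 in.
Transfer each piece to the centroidal x-axis using Ī + A·d² with d = y − 2.6:
  web: d = 0 in → contributes +2.9293 in⁴
  top flange (beyond web): d = 2.45 in → contributes +3.8765 in⁴
  bottom flange (beyond web): d = -2.45 in → contributes +3.8765 in⁴
Total I = 10.682 in⁴.
For the y-axis: x̄ = 0.72268 in.
Repeating about the centroidal y-axis gives I_y = 1.4361 in⁴.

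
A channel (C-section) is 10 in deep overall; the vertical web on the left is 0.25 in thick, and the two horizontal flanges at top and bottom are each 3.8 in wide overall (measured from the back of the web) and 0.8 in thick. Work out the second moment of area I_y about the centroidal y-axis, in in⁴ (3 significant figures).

I_y ≈ 12.2 in⁴

Break the section into simple shapes (no overlaps), measuring from the bottom-left corner of the bounding box.
Web: 0.25 × 10, A = 2.5 in², x = 0.125 in, Ī = 0.013021 in⁴.
Top flange (beyond web): 3.55 × 0.8, A = 2.84 in², x = 2.025 in, Ī = 2.9826 in⁴.
Bottom flange (beyond web): 3.55 × 0.8, A = 2.84 in², x = 2.025 in, Ī = 2.9826 in⁴.
Centroid: x̄ = ΣA·x / ΣA = 1.4443 in.
Transfer each piece to the centroidal y-axis using Ī + A·d² with d = x − 1.4443:
  web: d = -1.3193 in → contributes +4.3645 in⁴
  top flange (beyond web): d = 0.58068 in → contributes +3.9402 in⁴
  bottom flange (beyond web): d = 0.58068 in → contributes +3.9402 in⁴
Total I = 12.245 in⁴.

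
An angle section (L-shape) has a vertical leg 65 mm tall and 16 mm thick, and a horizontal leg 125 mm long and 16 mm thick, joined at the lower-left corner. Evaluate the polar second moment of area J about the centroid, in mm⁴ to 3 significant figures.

J ≈ 5.09 × 10⁶ mm⁴

Decompose the section into non-overlapping parts with the origin at the bottom-left of its bounding rectangle.
Vertical leg: 16 × 65, A = 1 040 mm², y = 32.5 mm, Ī = 366 167 mm⁴.
Horizontal leg (remainder): 109 × 16, A = 1 744 mm², y = 8 mm, Ī = 37 205 mm⁴.
Centroid: ȳ = ΣA·y / ΣA = 17.152 mm.
Transfer each piece to the centroidal x-axis using Ī + A·d² with d = y − 17.152:
  vertical leg: d = 15.348 mm → contributes +611 141 mm⁴
  horizontal leg (remainder): d = -9.1523 mm → contributes +183 291 mm⁴
Total I = 794 431 mm⁴.
For the y-axis: x̄ = 47.152 mm.
Repeating about the centroidal y-axis gives I_y = 4 293 791 mm⁴.
Polar second moment: J = I_x + I_y = 5 088 223 mm⁴.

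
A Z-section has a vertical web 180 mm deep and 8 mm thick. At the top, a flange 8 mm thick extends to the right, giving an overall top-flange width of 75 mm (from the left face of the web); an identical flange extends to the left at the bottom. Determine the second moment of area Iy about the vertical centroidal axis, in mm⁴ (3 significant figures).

Break the section into simple shapes (no overlaps), measuring from the bottom-left corner of the bounding box.
Web: 8 × 180, A = 1 440 mm², x = 71 mm, Ī = 7 680 mm⁴.
Top flange (beyond web): 67 × 8, A = 536 mm², x = 108.5 mm, Ī = 200 509 mm⁴.
Bottom flange (beyond web): 67 × 8, A = 536 mm², x = 33.5 mm, Ī = 200 509 mm⁴.
Centroid: x̄ = ΣA·x / ΣA = 71 mm.
Transfer each piece to the vertical centroidal axis using Ī + A·d² with d = x − 71:
  web: d = 0 mm → contributes +7 680 mm⁴
  top flange (beyond web): d = 37.5 mm → contributes +954 259 mm⁴
  bottom flange (beyond web): d = -37.5 mm → contributes +954 259 mm⁴
Total I = 1 916 197 mm⁴.

Iy ≈ 1.92 × 10⁶ mm⁴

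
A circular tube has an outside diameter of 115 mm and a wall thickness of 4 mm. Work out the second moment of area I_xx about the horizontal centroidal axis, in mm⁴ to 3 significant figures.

I_xx ≈ 2.15 × 10⁶ mm⁴

Split into non-overlapping primitives; take the origin at the lower-left of the bounding box.
Outer circle: ⌀115, A = 10 387 mm², y = 57.5 mm, Ī = 8 585 414 mm⁴.
Bore (subtracted): ⌀107, A = 8 992 mm², y = 57.5 mm, Ī = 6 434 355 mm⁴.
By symmetry the centroid is at mid-height, ȳ = 57.5 mm.
All pieces are centred on the horizontal centroidal axis, so I = ΣĪ (holes subtracted) = 2 151 059 mm⁴.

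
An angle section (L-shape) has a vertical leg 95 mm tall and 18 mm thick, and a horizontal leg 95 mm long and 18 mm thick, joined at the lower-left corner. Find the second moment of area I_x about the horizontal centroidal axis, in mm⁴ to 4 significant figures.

I_x ≈ 2.458 × 10⁶ mm⁴

Treat the section as a set of non-overlapping primitives; coordinates are from the bounding-box lower-left.
Vertical leg: 18 × 95, A = 1 710 mm², y = 47.5 mm, Ī = 1 286 063 mm⁴.
Horizontal leg (remainder): 77 × 18, A = 1 386 mm², y = 9 mm, Ī = 37 422 mm⁴.
Centroid: ȳ = ΣA·y / ΣA = 30.2645 mm.
Transfer each piece to the horizontal centroidal axis using Ī + A·d² with d = y − 30.2645:
  vertical leg: d = 17.2355 mm → contributes +1 794 037 mm⁴
  horizontal leg (remainder): d = -21.2645 mm → contributes +664 144 mm⁴
Total I = 2 458 181 mm⁴.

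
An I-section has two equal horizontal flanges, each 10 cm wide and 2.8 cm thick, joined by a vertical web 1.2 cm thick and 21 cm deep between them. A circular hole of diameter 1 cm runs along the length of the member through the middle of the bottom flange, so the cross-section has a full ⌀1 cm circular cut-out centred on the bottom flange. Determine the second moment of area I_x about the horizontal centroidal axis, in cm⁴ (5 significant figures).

I_x ≈ 8780.5 cm⁴

Split into non-overlapping primitives; take the origin at the lower-left of the bounding box.
Bottom flange: 10 × 2.8, A = 28 cm², y = 1.4 cm, Ī = 18.29333 cm⁴.
Web: 1.2 × 21, A = 25.2 cm², y = 13.3 cm, Ī = 926.1 cm⁴.
Top flange: 10 × 2.8, A = 28 cm², y = 25.2 cm, Ī = 18.29333 cm⁴.
Hole (subtracted): ⌀1, A = 0.7853982 cm², y = 1.4 cm, Ī = 0.04908739 cm⁴.
Centroid: ȳ = ΣA·y / ΣA = 13.41623 cm.
Transfer each piece to the horizontal centroidal axis using Ī + A·d² with d = y − 13.41623:
  bottom flange: d = -12.01623 cm → contributes +4061.204 cm⁴
  web: d = -0.1162256 cm → contributes +926.4404 cm⁴
  top flange: d = 11.78377 cm → contributes +3906.299 cm⁴
  hole: d = -12.01623 cm → contributes −113.4525 cm⁴
Total I = 8780.491 cm⁴.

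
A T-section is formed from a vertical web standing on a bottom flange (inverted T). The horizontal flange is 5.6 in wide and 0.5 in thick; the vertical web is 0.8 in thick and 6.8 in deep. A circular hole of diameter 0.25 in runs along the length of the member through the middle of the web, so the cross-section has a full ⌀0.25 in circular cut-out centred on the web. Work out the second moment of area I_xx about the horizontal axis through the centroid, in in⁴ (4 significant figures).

I_xx ≈ 45.57 in⁴

Decompose the section into non-overlapping parts with the origin at the bottom-left of its bounding rectangle.
Flange: 5.6 × 0.5, A = 2.8 in², y = 0.25 in, Ī = 0.0583333 in⁴.
Web: 0.8 × 6.8, A = 5.44 in², y = 3.9 in, Ī = 20.9621 in⁴.
Hole (subtracted): ⌀0.25, A = 0.0490874 in², y = 3.9 in, Ī = 0.000191748 in⁴.
Centroid: ȳ = ΣA·y / ΣA = 2.65228 in.
Transfer each piece to the horizontal axis through the centroid using Ī + A·d² with d = y − 2.65228:
  flange: d = -2.40228 in → contributes +16.2169 in⁴
  web: d = 1.24772 in → contributes +29.4312 in⁴
  hole: d = 1.24772 in → contributes −0.0766118 in⁴
Total I = 45.5715 in⁴.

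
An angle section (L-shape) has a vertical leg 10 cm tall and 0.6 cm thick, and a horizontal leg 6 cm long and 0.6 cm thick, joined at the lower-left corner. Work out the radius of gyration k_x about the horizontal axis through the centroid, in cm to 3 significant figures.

Split into non-overlapping primitives; take the origin at the lower-left of the bounding box.
Vertical leg: 0.6 × 10, A = 6 cm², y = 5 cm, Ī = 50 cm⁴.
Horizontal leg (remainder): 5.4 × 0.6, A = 3.24 cm², y = 0.3 cm, Ī = 0.0972 cm⁴.
Centroid: ȳ = ΣA·y / ΣA = 3.3519 cm.
Transfer each piece to the horizontal axis through the centroid using Ī + A·d² with d = y − 3.3519:
  vertical leg: d = 1.6481 cm → contributes +66.296 cm⁴
  horizontal leg (remainder): d = -3.0519 cm → contributes +30.276 cm⁴
Total I = 96.572 cm⁴.
Radius of gyration: k = √(I/A) = √(96.572 / 9.24) = 3.2329 cm.

k_x ≈ 3.23 cm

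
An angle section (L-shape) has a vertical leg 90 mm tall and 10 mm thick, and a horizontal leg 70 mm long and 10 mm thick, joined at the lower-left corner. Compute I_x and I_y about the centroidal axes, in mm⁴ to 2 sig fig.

Decompose the section into non-overlapping parts with the origin at the bottom-left of its bounding rectangle.
Vertical leg: 10 × 90, A = 900 mm², y = 45 mm, Ī = 607 500 mm⁴.
Horizontal leg (remainder): 60 × 10, A = 600 mm², y = 5 mm, Ī = 5 000 mm⁴.
Centroid: ȳ = ΣA·y / ΣA = 29 mm.
Transfer each piece to the centroidal x-axis using Ī + A·d² with d = y − 29:
  vertical leg: d = 16 mm → contributes +837 900 mm⁴
  horizontal leg (remainder): d = -24 mm → contributes +350 600 mm⁴
Total I = 1 188 500 mm⁴.
For the y-axis: x̄ = 19 mm.
Repeating about the centroidal y-axis gives I_y = 628 500 mm⁴.

I_x ≈ 1.2 × 10⁶ mm⁴, I_y ≈ 6.3 × 10⁵ mm⁴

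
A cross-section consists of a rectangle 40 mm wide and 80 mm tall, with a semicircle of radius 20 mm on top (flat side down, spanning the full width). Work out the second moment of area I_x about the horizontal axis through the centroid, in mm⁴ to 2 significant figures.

I_x ≈ 3.0 × 10⁶ mm⁴

Treat the section as a set of non-overlapping primitives; coordinates are from the bounding-box lower-left.
Rectangular body: 40 × 80, A = 3 200 mm², y = 40 mm, Ī = 1 706 667 mm⁴.
Semicircular cap: semicircle r = 20, A = 628.3 mm², y = 88.49 mm, Ī = 17 561 mm⁴.
Centroid: ȳ = ΣA·y / ΣA = 47.96 mm.
Transfer each piece to the horizontal axis through the centroid using Ī + A·d² with d = y − 47.96:
  rectangular body: d = -7.958 mm → contributes +1 909 326 mm⁴
  semicircular cap: d = 40.53 mm → contributes +1 049 697 mm⁴
Total I = 2 959 023 mm⁴.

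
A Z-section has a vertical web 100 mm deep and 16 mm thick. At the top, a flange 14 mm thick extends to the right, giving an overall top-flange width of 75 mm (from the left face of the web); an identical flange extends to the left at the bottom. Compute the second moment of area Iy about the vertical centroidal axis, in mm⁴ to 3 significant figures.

Iy ≈ 2.84 × 10⁶ mm⁴

Split into non-overlapping primitives; take the origin at the lower-left of the bounding box.
Web: 16 × 100, A = 1 600 mm², x = 67 mm, Ī = 34 133 mm⁴.
Top flange (beyond web): 59 × 14, A = 826 mm², x = 104.5 mm, Ī = 239 609 mm⁴.
Bottom flange (beyond web): 59 × 14, A = 826 mm², x = 29.5 mm, Ī = 239 609 mm⁴.
Centroid: x̄ = ΣA·x / ΣA = 67 mm.
Transfer each piece to the vertical centroidal axis using Ī + A·d² with d = x − 67:
  web: d = 0 mm → contributes +34 133 mm⁴
  top flange (beyond web): d = 37.5 mm → contributes +1 401 171 mm⁴
  bottom flange (beyond web): d = -37.5 mm → contributes +1 401 171 mm⁴
Total I = 2 836 476 mm⁴.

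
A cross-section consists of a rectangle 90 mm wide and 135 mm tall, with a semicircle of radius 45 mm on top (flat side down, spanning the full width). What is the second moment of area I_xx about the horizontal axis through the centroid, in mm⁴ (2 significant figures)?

Break the section into simple shapes (no overlaps), measuring from the bottom-left corner of the bounding box.
Rectangular body: 90 × 135, A = 12 150 mm², y = 67.5 mm, Ī = 18 452 813 mm⁴.
Semicircular cap: semicircle r = 45, A = 3 181 mm², y = 154.1 mm, Ī = 450 072 mm⁴.
Centroid: ȳ = ΣA·y / ΣA = 85.47 mm.
Transfer each piece to the horizontal axis through the centroid using Ī + A·d² with d = y − 85.47:
  rectangular body: d = -17.97 mm → contributes +22 375 237 mm⁴
  semicircular cap: d = 68.63 mm → contributes +15 432 630 mm⁴
Total I = 37 807 867 mm⁴.

I_xx ≈ 3.8 × 10⁷ mm⁴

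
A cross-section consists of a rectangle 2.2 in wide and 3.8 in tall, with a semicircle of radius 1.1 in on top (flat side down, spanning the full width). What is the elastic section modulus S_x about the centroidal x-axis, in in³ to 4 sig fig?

Treat the section as a set of non-overlapping primitives; coordinates are from the bounding-box lower-left.
Rectangular body: 2.2 × 3.8, A = 8.36 in², y = 1.9 in, Ī = 10.0599 in⁴.
Semicircular cap: semicircle r = 1.1, A = 1.90066 in², y = 4.26685 in, Ī = 0.160695 in⁴.
Centroid: ȳ = ΣA·y / ΣA = 2.33843 in.
Transfer each piece to the centroidal x-axis using Ī + A·d² with d = y − 2.33843:
  rectangular body: d = -0.438431 in → contributes +11.6668 in⁴
  semicircular cap: d = 1.92842 in → contributes +7.22891 in⁴
Total I = 18.8958 in⁴.
Extreme fibre distance c = 2.56157 in; S = I/c = 7.37663 in³.

S_x ≈ 7.377 in³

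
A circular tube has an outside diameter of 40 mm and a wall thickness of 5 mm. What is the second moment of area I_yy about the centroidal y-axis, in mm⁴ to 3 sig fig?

I_yy ≈ 8.59 × 10⁴ mm⁴

Break the section into simple shapes (no overlaps), measuring from the bottom-left corner of the bounding box.
Outer circle: ⌀40, A = 1256.6 mm², x = 20 mm, Ī = 125 664 mm⁴.
Bore (subtracted): ⌀30, A = 706.86 mm², x = 20 mm, Ī = 39 761 mm⁴.
By symmetry the centroid is at mid-width, x̄ = 20 mm.
All pieces are centred on the centroidal y-axis, so I = ΣĪ (holes subtracted) = 85 903 mm⁴.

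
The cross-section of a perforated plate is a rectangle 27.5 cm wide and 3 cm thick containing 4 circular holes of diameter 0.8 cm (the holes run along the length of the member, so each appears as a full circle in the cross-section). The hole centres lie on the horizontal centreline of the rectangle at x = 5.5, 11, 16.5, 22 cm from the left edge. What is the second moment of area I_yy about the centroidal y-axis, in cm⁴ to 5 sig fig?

Treat the section as a set of non-overlapping primitives; coordinates are from the bounding-box lower-left.
Plate: 27.5 × 3, A = 82.5 cm², x = 13.75 cm, Ī = 5199.219 cm⁴.
Hole 1 (subtracted): ⌀0.8, A = 0.5026548 cm², x = 5.5 cm, Ī = 0.02010619 cm⁴.
Hole 2 (subtracted): ⌀0.8, A = 0.5026548 cm², x = 11 cm, Ī = 0.02010619 cm⁴.
Hole 3 (subtracted): ⌀0.8, A = 0.5026548 cm², x = 16.5 cm, Ī = 0.02010619 cm⁴.
Hole 4 (subtracted): ⌀0.8, A = 0.5026548 cm², x = 22 cm, Ī = 0.02010619 cm⁴.
By symmetry the centroid is at mid-width, x̄ = 13.75 cm.
Transfer each piece to the centroidal y-axis using Ī + A·d² with d = x − 13.75:
  plate: d = 0 cm → contributes +5199.219 cm⁴
  hole 1: d = -8.25 cm → contributes −34.23205 cm⁴
  hole 2: d = -2.75 cm → contributes −3.821433 cm⁴
  hole 3: d = 2.75 cm → contributes −3.821433 cm⁴
  hole 4: d = 8.25 cm → contributes −34.23205 cm⁴
Total I = 5123.112 cm⁴.

I_yy ≈ 5123.1 cm⁴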